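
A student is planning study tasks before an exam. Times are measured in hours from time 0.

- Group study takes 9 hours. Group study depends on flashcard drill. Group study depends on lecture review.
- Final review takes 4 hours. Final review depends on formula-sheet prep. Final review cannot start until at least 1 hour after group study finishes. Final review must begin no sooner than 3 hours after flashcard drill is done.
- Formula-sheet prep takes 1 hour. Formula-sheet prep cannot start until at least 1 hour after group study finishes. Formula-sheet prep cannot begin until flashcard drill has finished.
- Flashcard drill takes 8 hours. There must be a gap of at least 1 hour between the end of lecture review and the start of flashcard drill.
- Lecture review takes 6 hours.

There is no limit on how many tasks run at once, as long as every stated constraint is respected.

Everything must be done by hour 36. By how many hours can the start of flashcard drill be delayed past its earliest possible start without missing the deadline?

6

Nothing blocks lecture review, so it runs from hour 0 to hour 6.
Flashcard drill cannot begin until lecture review (finishes hour 6, plus 1-hour gap → hour 7). It runs from hour 7 to 7 + 8 = hour 15.

Working backward from the deadline:
Final review must finish by hour 36; it takes 4 hours, so it must start by 36 − 4 = hour 32.
Formula-sheet prep feeds into final review (must start by hour 32); so formula-sheet prep must finish by hour 32 and therefore start by hour 31.
Group study must finish in time for formula-sheet prep (must start by hour 31, minus 1-hour gap → hour 30); final review (must start by hour 32, minus 1-hour gap → hour 31). The tightest is hour 30, so group study must start by 30 − 9 = hour 21.
Flashcard drill has several dependents: group study (must start by hour 21); formula-sheet prep (must start by hour 31); final review (must start by hour 32, minus 3-hour gap → hour 29). The earliest of those limits is hour 21, so flashcard drill must start by 21 − 8 = hour 13.
So flashcard drill can start as early as hour 7 and as late as hour 13, giving 13 − 7 = 6 hours of slack.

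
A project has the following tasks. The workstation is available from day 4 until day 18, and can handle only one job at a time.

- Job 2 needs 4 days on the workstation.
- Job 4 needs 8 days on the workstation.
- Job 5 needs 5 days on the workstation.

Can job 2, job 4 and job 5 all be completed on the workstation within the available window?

No

The workstation window is 18 − 4 = 14 days.
Running back to back, the jobs need 4 + 8 + 5 = 17 days on the workstation.
Since 17 > 14, they cannot all fit.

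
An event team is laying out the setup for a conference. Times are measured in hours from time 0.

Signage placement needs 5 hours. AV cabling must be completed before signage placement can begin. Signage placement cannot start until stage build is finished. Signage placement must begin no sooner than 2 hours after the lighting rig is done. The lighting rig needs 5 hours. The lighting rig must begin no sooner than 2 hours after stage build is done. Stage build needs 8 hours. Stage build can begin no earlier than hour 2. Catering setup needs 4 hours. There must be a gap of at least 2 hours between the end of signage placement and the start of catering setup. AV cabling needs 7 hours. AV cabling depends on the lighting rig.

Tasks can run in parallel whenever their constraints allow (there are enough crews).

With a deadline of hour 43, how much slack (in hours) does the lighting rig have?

Stage build waits on its own release at hour 2, so it starts at hour 2 and finishes at 2 + 8 = hour 10.
After stage build (finishes hour 10, plus 2-hour gap → hour 12), the lighting rig can start at hour 12 and finishes at hour 17.

Working backward from the deadline:
Catering setup has no dependents, so it just needs to finish by hour 43. Starting by 43 − 4 = hour 39 achieves that.
Since catering setup (must start by hour 39, minus 2-hour gap → hour 37) depends on it, signage placement must finish by hour 37. Backing off its 5-hour duration gives a latest start of hour 32.
Since signage placement (must start by hour 32) depends on it, AV cabling must finish by hour 32. Backing off its 7-hour duration gives a latest start of hour 25.
The lighting rig must finish in time for AV cabling (must start by hour 25); signage placement (must start by hour 32, minus 2-hour gap → hour 30). The tightest is hour 25, so the lighting rig must start by 25 − 5 = hour 20.
So the lighting rig can start as early as hour 12 and as late as hour 20, giving 20 − 12 = 8 hours of slack.

8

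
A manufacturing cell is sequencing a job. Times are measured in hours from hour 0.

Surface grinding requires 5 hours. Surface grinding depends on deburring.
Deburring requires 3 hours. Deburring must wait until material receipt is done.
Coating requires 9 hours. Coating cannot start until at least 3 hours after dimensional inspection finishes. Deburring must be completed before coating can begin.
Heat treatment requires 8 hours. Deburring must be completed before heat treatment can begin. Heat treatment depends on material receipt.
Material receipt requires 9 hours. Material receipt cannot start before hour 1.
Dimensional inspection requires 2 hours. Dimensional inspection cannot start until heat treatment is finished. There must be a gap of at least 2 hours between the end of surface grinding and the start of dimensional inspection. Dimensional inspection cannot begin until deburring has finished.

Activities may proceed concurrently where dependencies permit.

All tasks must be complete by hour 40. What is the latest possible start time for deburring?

15

Coating must finish by hour 40; it takes 9 hours, so it must start by 40 − 9 = hour 31.
Since coating (must start by hour 31, minus 3-hour gap → hour 28) depends on it, dimensional inspection must finish by hour 28. Backing off its 2-hour duration gives a latest start of hour 26.
Heat treatment has to be done before dimensional inspection (must start by hour 26). That means finishing by hour 26, i.e. starting by 26 − 8 = hour 18.
Surface grinding must finish before dimensional inspection (must start by hour 26, minus 2-hour gap → hour 24). With a 5-hour duration, surface grinding must start by 24 − 5 = hour 19.
Deburring has several dependents: heat treatment (must start by hour 18); surface grinding (must start by hour 19); dimensional inspection (must start by hour 26); coating (must start by hour 31). The earliest of those limits is hour 18, so deburring must start by 18 − 3 = hour 15.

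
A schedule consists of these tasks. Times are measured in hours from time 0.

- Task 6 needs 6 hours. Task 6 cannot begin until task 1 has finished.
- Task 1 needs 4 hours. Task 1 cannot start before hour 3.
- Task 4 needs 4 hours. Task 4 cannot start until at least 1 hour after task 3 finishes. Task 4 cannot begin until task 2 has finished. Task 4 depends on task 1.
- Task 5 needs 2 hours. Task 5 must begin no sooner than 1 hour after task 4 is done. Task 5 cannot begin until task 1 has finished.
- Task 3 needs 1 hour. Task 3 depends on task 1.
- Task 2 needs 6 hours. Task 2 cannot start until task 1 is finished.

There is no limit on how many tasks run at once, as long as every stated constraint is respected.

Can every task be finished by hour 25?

After its own release at hour 3, task 1 can start at hour 3 and finishes at hour 7.
After task 1 (finishes hour 7), task 6 can start at hour 7 and finishes at hour 13.
Task 3 cannot begin until task 1 (finishes hour 7). It runs from hour 7 to 7 + 1 = hour 8.
After task 1 (finishes hour 7), task 2 can start at hour 7 and finishes at hour 13.
Task 4 has to wait for task 3 (finishes hour 8, plus 1-hour gap → hour 9); task 2 (finishes hour 13); task 1 (finishes hour 7). The latest of these is hour 13, so task 4 runs hour 13 to 13 + 4 = hour 17.
Task 5 cannot start until task 4 (finishes hour 17, plus 1-hour gap → hour 18); task 1 (finishes hour 7). The controlling bound is hour 18, so task 5 finishes at 18 + 2 = hour 20.
Every task is finished by hour 20, which is no later than the deadline of 25, so the schedule is feasible.

Yes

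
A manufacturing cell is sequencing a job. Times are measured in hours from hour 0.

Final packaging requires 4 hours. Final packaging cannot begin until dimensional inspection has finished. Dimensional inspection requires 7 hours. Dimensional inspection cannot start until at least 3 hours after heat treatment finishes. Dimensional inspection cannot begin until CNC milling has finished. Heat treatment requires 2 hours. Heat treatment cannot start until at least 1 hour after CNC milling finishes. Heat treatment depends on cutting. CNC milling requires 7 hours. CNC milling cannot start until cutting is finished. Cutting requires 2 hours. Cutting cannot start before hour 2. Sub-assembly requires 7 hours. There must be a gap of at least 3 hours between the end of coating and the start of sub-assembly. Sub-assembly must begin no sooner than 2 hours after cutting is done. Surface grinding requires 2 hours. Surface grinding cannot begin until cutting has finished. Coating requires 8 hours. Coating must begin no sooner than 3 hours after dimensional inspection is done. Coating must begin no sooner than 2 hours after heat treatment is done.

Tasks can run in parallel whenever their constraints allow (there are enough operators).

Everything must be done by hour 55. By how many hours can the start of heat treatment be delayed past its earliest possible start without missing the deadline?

10

Cutting cannot begin until its own release at hour 2. It runs from hour 2 to 2 + 2 = hour 4.
After cutting (finishes hour 4), CNC milling can start at hour 4 and finishes at hour 11.
Heat treatment cannot start until CNC milling (finishes hour 11, plus 1-hour gap → hour 12); cutting (finishes hour 4). The controlling bound is hour 12, so heat treatment finishes at 12 + 2 = hour 14.

Working backward from the deadline:
Sub-assembly has no dependents, so it just needs to finish by hour 55. Starting by 55 − 7 = hour 48 achieves that.
Coating must finish before sub-assembly (must start by hour 48, minus 3-hour gap → hour 45). With an 8-hour duration, coating must start by 45 − 8 = hour 37.
Final packaging must finish by hour 55; it takes 4 hours, so it must start by 55 − 4 = hour 51.
Dimensional inspection must finish in time for coating (must start by hour 37, minus 3-hour gap → hour 34); final packaging (must start by hour 51). The tightest is hour 34, so dimensional inspection must start by 34 − 7 = hour 27.
Heat treatment has several dependents: dimensional inspection (must start by hour 27, minus 3-hour gap → hour 24); coating (must start by hour 37, minus 2-hour gap → hour 35). The earliest of those limits is hour 24, so heat treatment must start by 24 − 2 = hour 22.
So heat treatment can start as early as hour 12 and as late as hour 22, giving 22 − 12 = 10 hours of slack.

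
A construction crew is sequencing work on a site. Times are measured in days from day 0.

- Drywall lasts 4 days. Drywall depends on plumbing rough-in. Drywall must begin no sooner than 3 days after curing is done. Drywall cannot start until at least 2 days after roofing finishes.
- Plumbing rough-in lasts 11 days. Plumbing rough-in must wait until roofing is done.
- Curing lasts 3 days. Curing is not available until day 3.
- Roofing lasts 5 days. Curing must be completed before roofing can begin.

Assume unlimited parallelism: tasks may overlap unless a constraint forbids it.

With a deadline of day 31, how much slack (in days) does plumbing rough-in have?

After its own release at day 3, curing can start at day 3 and finishes at day 6.
Roofing cannot begin until curing (finishes day 6). It runs from day 6 to 6 + 5 = day 11.
Plumbing rough-in cannot begin until roofing (finishes day 11). It runs from day 11 to 11 + 11 = day 22.

Working backward from the deadline:
Drywall has no dependents, so it just needs to finish by day 31. Starting by 31 − 4 = day 27 achieves that.
Plumbing rough-in feeds into drywall (must start by day 27); so plumbing rough-in must finish by day 27 and therefore start by day 16.
So plumbing rough-in can start as early as day 11 and as late as day 16, giving 16 − 11 = 5 days of slack.

5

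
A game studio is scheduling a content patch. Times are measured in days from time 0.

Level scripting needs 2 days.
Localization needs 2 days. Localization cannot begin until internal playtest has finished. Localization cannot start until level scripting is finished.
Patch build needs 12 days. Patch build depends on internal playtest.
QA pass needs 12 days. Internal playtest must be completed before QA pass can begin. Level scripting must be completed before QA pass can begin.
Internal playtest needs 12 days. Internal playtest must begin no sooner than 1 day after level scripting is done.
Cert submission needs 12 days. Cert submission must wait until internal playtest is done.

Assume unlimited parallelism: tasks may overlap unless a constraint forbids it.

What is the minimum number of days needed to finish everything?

27

Nothing blocks level scripting, so it runs from day 0 to day 2.
Internal playtest cannot begin until level scripting (finishes day 2, plus 1-day gap → day 3). It runs from day 3 to 3 + 12 = day 15.
After internal playtest (finishes day 15), patch build can start at day 15 and finishes at day 27.
Cert submission waits on internal playtest (finishes day 15), so it starts at day 15 and finishes at 15 + 12 = day 27.
QA pass cannot start until internal playtest (finishes day 15); level scripting (finishes day 2). The controlling bound is day 15, so QA pass finishes at 15 + 12 = day 27.
Localization needs all of internal playtest (finishes day 15); level scripting (finishes day 2). That puts its earliest start at day 15; it finishes at 15 + 2 = day 17.
All tasks are finished once the last one completes. Finish times: Level scripting at 2, Internal playtest at 15, Localization at 17, QA pass at 27, Cert submission at 27, Patch build at 27. The latest is day 27.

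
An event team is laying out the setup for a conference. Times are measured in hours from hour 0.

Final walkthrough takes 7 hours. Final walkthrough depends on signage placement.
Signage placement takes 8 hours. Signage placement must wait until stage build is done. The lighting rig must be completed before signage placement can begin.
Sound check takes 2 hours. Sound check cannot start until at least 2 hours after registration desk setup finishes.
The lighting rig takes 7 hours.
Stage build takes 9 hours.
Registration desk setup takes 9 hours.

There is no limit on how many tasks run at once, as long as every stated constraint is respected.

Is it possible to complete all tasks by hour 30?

Registration desk setup can start immediately at hour 0; it finishes at hour 9.
After registration desk setup (finishes hour 9, plus 2-hour gap → hour 11), sound check can start at hour 11 and finishes at hour 13.
Nothing blocks the lighting rig, so it runs from hour 0 to hour 7.
Stage build has no prerequisites, so it starts at hour 0 and finishes at hour 9.
Signage placement has to wait for stage build (finishes hour 9); the lighting rig (finishes hour 7). The latest of these is hour 9, so signage placement runs hour 9 to 9 + 8 = hour 17.
Final walkthrough cannot begin until signage placement (finishes hour 17). It runs from hour 17 to 17 + 7 = hour 24.
Every task is finished by hour 24, which is no later than the deadline of 30, so the schedule is feasible.

Yes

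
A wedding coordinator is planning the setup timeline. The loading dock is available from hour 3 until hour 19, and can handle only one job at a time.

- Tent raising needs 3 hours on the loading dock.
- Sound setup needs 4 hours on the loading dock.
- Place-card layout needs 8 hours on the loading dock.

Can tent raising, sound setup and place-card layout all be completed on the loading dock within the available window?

Yes

The loading dock window is 19 − 3 = 16 hours.
Running back to back, the jobs need 3 + 4 + 8 = 15 hours on the loading dock.
Since 15 ≤ 16, they fit within the window.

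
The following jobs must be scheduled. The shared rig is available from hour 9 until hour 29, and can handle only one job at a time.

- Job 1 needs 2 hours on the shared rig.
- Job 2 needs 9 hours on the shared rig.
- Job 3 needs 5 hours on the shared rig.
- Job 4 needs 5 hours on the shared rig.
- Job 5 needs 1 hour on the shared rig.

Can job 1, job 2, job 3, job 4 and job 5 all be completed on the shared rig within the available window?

No

The shared rig window is 29 − 9 = 20 hours.
Running back to back, the jobs need 2 + 9 + 5 + 5 + 1 = 22 hours on the shared rig.
Since 22 > 20, they cannot all fit.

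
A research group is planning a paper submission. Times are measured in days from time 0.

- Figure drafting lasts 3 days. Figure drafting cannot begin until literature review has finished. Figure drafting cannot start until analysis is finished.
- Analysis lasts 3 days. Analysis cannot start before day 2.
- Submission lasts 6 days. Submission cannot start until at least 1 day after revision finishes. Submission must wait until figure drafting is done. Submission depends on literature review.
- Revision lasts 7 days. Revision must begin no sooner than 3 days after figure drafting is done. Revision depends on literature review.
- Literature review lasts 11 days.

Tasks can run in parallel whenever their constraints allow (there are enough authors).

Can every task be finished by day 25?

Analysis waits on its own release at day 2, so it starts at day 2 and finishes at 2 + 3 = day 5.
Literature review can start immediately at day 0; it finishes at day 11.
For figure drafting: literature review (finishes day 11); analysis (finishes day 5). Taking the maximum gives a start of day 11, and it finishes at 11 + 3 = day 14.
Revision needs all of figure drafting (finishes day 14, plus 3-day gap → day 17); literature review (finishes day 11). That puts its earliest start at day 17; it finishes at 17 + 7 = day 24.
Submission needs all of revision (finishes day 24, plus 1-day gap → day 25); figure drafting (finishes day 14); literature review (finishes day 11). That puts its earliest start at day 25; it finishes at 25 + 6 = day 31.
The earliest everything can be done is day 31, which is after the deadline of 25, so it is not possible.

No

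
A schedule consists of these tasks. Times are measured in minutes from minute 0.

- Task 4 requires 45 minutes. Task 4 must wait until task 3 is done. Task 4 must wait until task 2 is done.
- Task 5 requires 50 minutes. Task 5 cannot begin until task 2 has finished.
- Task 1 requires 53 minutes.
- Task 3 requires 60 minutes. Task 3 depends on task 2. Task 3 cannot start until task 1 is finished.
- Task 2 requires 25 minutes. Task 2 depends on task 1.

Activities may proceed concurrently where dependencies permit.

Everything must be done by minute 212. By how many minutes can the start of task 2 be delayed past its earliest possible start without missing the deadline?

Nothing blocks task 1, so it runs from minute 0 to minute 53.
Task 2 waits on task 1 (finishes minute 53), so it starts at minute 53 and finishes at 53 + 25 = minute 78.

Working backward from the deadline:
Nothing follows task 4; the deadline of minute 212 is its only limit. It must start by 212 − 45 = minute 167.
Task 3 feeds into task 4 (must start by minute 167); so task 3 must finish by minute 167 and therefore start by minute 107.
Task 5 has no dependents, so it just needs to finish by minute 212. Starting by 212 − 50 = minute 162 achieves that.
Task 2 feeds task 3 (must start by minute 107); task 4 (must start by minute 167); task 5 (must start by minute 162). Taking the minimum, task 2 must finish by minute 107 and start by 107 − 25 = minute 82.
So task 2 can start as early as minute 53 and as late as minute 82, giving 82 − 53 = 29 minutes of slack.

29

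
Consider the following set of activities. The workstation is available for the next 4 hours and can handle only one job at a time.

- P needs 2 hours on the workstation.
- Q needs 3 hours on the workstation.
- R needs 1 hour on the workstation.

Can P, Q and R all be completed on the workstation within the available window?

No

Running back to back, the jobs need 2 + 3 + 1 = 6 hours on the workstation.
Since 6 > 4, they cannot all fit.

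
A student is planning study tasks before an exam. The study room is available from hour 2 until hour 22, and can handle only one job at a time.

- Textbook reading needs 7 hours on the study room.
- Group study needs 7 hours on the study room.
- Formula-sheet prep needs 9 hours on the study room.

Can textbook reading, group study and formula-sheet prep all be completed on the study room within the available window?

No

The study room window is 22 − 2 = 20 hours.
Running back to back, the jobs need 7 + 7 + 9 = 23 hours on the study room.
Since 23 > 20, they cannot all fit.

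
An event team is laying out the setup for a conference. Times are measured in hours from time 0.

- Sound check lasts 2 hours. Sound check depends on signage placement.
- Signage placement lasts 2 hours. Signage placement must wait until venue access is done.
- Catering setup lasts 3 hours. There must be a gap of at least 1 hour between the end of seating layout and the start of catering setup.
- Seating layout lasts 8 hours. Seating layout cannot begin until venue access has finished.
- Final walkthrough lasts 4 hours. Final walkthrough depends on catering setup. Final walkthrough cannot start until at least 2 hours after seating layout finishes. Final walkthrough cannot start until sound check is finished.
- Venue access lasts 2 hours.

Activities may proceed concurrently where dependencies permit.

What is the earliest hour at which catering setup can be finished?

Venue access can start immediately at hour 0; it finishes at hour 2.
After venue access (finishes hour 2), seating layout can start at hour 2 and finishes at hour 10.
After seating layout (finishes hour 10, plus 1-hour gap → hour 11), catering setup can start at hour 11 and finishes at hour 14.

14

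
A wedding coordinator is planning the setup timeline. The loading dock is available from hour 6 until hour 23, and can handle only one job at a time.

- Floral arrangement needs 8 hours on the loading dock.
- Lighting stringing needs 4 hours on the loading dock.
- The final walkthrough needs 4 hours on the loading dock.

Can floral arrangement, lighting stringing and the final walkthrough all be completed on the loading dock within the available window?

The loading dock window is 23 − 6 = 17 hours.
Running back to back, the jobs need 8 + 4 + 4 = 16 hours on the loading dock.
Since 16 ≤ 17, they fit within the window.

Yes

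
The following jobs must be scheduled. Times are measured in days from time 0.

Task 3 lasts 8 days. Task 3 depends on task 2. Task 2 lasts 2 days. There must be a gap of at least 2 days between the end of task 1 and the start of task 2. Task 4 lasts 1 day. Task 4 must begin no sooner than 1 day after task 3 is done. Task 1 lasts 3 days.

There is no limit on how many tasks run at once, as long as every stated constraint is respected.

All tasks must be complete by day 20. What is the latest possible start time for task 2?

Task 4 must finish by day 20; it takes 1 day, so it must start by 20 − 1 = day 19.
Task 3 has to be done before task 4 (must start by day 19, minus 1-day gap → day 18). That means finishing by day 18, i.e. starting by 18 − 8 = day 10.
Task 2 feeds into task 3 (must start by day 10); so task 2 must finish by day 10 and therefore start by day 8.

8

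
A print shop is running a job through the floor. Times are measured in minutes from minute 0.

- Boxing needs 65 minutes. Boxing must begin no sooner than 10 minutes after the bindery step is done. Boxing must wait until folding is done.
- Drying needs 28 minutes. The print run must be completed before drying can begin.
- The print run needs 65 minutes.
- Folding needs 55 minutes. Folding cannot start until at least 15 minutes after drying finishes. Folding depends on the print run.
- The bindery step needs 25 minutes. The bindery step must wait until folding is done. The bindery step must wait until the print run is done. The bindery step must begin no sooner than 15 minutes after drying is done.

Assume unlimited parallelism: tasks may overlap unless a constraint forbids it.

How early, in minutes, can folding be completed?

163

The print run can start immediately at minute 0; it finishes at minute 65.
Drying waits on the print run (finishes minute 65), so it starts at minute 65 and finishes at 65 + 28 = minute 93.
Folding needs all of drying (finishes minute 93, plus 15-minute gap → minute 108); the print run (finishes minute 65). That puts its earliest start at minute 108; it finishes at 108 + 55 = minute 163.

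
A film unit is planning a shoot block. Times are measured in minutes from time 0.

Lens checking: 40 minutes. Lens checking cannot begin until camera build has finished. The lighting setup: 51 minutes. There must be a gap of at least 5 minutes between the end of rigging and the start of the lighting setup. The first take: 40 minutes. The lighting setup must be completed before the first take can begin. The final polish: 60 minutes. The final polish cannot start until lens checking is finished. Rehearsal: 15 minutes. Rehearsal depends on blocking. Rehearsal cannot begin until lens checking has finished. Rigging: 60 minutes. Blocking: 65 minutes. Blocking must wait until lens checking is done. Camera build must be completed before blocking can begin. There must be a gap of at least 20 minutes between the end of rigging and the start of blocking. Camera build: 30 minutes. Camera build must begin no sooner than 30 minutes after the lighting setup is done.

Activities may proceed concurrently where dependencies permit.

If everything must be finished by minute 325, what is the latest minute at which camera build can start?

175

Nothing follows rehearsal; the deadline of minute 325 is its only limit. It must start by 325 − 15 = minute 310.
Blocking feeds into rehearsal (must start by minute 310); so blocking must finish by minute 310 and therefore start by minute 245.
The final polish must finish by minute 325; it takes 60 minutes, so it must start by 325 − 60 = minute 265.
Lens checking must finish in time for blocking (must start by minute 245); rehearsal (must start by minute 310); the final polish (must start by minute 265). The tightest is minute 245, so lens checking must start by 245 − 40 = minute 205.
Camera build must finish in time for lens checking (must start by minute 205); blocking (must start by minute 245). The tightest is minute 205, so camera build must start by 205 − 30 = minute 175.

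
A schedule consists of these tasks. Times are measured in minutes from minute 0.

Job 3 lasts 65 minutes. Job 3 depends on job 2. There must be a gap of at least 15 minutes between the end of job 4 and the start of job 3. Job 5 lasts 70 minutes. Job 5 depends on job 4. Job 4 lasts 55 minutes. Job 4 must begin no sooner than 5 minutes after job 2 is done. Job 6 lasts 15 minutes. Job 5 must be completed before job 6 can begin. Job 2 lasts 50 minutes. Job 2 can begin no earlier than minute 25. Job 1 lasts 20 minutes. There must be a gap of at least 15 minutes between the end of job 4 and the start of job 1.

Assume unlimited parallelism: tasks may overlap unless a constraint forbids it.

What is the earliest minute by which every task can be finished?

220

After its own release at minute 25, job 2 can start at minute 25 and finishes at minute 75.
Job 4 waits on job 2 (finishes minute 75, plus 5-minute gap → minute 80), so it starts at minute 80 and finishes at 80 + 55 = minute 135.
Job 5 waits on job 4 (finishes minute 135), so it starts at minute 135 and finishes at 135 + 70 = minute 205.
Job 6 cannot begin until job 5 (finishes minute 205). It runs from minute 205 to 205 + 15 = minute 220.
For job 3: job 2 (finishes minute 75); job 4 (finishes minute 135, plus 15-minute gap → minute 150). Taking the maximum gives a start of minute 150, and it finishes at 150 + 65 = minute 215.
After job 4 (finishes minute 135, plus 15-minute gap → minute 150), job 1 can start at minute 150 and finishes at minute 170.
All tasks are finished once the last one completes. Finish times: Job 1 at 170, Job 2 at 75, Job 3 at 215, Job 4 at 135, Job 5 at 205, Job 6 at 220. The latest is minute 220.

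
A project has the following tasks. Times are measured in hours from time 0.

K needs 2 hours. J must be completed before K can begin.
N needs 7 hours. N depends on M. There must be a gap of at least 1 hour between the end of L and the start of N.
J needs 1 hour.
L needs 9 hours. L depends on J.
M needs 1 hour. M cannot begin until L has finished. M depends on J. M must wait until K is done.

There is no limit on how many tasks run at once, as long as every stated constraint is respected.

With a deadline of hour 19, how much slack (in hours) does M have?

1

Nothing blocks J, so it runs from hour 0 to hour 1.
After J (finishes hour 1), L can start at hour 1 and finishes at hour 10.
After J (finishes hour 1), K can start at hour 1 and finishes at hour 3.
M cannot start until L (finishes hour 10); J (finishes hour 1); K (finishes hour 3). The controlling bound is hour 10, so M finishes at 10 + 1 = hour 11.

Working backward from the deadline:
N has no dependents, so it just needs to finish by hour 19. Starting by 19 − 7 = hour 12 achieves that.
Since N (must start by hour 12) depends on it, M must finish by hour 12. Backing off its 1-hour duration gives a latest start of hour 11.
So M can start as early as hour 10 and as late as hour 11, giving 11 − 10 = 1 hour of slack.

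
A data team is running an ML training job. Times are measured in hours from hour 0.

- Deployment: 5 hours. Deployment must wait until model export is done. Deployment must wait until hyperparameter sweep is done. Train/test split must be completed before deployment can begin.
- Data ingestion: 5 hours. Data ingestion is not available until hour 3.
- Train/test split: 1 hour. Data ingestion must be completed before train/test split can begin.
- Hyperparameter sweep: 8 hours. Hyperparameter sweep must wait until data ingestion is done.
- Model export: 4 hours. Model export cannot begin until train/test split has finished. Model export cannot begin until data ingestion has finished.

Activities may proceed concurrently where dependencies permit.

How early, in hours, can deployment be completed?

21

Data ingestion waits on its own release at hour 3, so it starts at hour 3 and finishes at 3 + 5 = hour 8.
After data ingestion (finishes hour 8), hyperparameter sweep can start at hour 8 and finishes at hour 16.
Train/test split cannot begin until data ingestion (finishes hour 8). It runs from hour 8 to 8 + 1 = hour 9.
Model export cannot start until train/test split (finishes hour 9); data ingestion (finishes hour 8). The controlling bound is hour 9, so model export finishes at 9 + 4 = hour 13.
Deployment has to wait for model export (finishes hour 13); hyperparameter sweep (finishes hour 16); train/test split (finishes hour 9). The latest of these is hour 16, so deployment runs hour 16 to 16 + 5 = hour 21.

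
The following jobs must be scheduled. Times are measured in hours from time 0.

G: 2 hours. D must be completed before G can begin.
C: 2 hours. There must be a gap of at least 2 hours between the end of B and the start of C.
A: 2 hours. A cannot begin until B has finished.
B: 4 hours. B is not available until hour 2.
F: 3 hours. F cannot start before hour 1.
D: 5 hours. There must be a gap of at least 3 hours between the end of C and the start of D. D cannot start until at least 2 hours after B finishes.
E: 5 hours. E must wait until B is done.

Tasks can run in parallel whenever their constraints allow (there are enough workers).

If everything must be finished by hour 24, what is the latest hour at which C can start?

12

To finish by hour 24, G (duration 2) must start no later than hour 22.
D has to be done before G (must start by hour 22). That means finishing by hour 22, i.e. starting by 22 − 5 = hour 17.
C must finish before D (must start by hour 17, minus 3-hour gap → hour 14). With a 2-hour duration, C must start by 14 − 2 = hour 12.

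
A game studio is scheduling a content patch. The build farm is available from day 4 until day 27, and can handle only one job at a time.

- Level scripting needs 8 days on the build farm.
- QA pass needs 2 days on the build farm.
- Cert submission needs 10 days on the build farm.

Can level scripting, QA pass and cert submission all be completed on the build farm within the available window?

The build farm window is 27 − 4 = 23 days.
Running back to back, the jobs need 8 + 2 + 10 = 20 days on the build farm.
Since 20 ≤ 23, they fit within the window.

Yes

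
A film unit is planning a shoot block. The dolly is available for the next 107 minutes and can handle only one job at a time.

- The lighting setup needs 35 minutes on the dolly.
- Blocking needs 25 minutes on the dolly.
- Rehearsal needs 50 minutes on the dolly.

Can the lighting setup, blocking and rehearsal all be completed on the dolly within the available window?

No

Running back to back, the jobs need 35 + 25 + 50 = 110 minutes on the dolly.
Since 110 > 107, they cannot all fit.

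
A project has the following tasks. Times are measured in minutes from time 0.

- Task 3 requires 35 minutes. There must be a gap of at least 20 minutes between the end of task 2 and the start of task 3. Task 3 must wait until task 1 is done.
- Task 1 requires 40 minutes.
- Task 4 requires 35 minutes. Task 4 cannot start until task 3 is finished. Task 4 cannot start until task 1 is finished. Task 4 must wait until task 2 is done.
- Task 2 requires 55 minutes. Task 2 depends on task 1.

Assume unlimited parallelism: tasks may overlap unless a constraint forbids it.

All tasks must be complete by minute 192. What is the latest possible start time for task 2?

47

Nothing follows task 4; the deadline of minute 192 is its only limit. It must start by 192 − 35 = minute 157.
Task 3 has to be done before task 4 (must start by minute 157). That means finishing by minute 157, i.e. starting by 157 − 35 = minute 122.
For task 2: task 3 (must start by minute 122, minus 20-minute gap → minute 102); task 4 (must start by minute 157). The most restrictive is minute 102; with a 55-minute duration, task 2 must start by minute 47.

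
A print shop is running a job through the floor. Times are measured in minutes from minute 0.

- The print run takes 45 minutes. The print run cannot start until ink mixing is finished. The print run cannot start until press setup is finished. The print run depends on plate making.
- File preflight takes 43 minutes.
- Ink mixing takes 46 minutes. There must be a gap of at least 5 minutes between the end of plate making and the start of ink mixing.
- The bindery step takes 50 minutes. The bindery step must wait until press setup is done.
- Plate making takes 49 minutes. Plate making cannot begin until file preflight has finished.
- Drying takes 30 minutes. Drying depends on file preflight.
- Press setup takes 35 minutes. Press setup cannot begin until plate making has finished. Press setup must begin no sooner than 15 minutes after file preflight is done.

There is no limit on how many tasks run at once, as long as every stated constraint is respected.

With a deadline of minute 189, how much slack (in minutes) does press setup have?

12

File preflight has no prerequisites, so it starts at minute 0 and finishes at minute 43.
Plate making cannot begin until file preflight (finishes minute 43). It runs from minute 43 to 43 + 49 = minute 92.
Press setup has to wait for plate making (finishes minute 92); file preflight (finishes minute 43, plus 15-minute gap → minute 58). The latest of these is minute 92, so press setup runs minute 92 to 92 + 35 = minute 127.

Working backward from the deadline:
The print run must finish by minute 189; it takes 45 minutes, so it must start by 189 − 45 = minute 144.
Nothing follows the bindery step; the deadline of minute 189 is its only limit. It must start by 189 − 50 = minute 139.
Press setup has several dependents: the print run (must start by minute 144); the bindery step (must start by minute 139). The earliest of those limits is minute 139, so press setup must start by 139 − 35 = minute 104.
So press setup can start as early as minute 92 and as late as minute 104, giving 104 − 92 = 12 minutes of slack.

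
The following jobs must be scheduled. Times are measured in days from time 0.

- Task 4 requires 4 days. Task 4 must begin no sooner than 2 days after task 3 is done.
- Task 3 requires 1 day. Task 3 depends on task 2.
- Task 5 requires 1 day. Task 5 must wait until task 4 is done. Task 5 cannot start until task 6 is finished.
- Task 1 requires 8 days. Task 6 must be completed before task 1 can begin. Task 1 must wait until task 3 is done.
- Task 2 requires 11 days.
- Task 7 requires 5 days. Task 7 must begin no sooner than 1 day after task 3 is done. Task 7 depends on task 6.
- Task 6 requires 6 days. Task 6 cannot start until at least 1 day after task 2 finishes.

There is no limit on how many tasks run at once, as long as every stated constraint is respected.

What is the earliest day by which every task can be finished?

26

Nothing blocks task 2, so it runs from day 0 to day 11.
Task 6 cannot begin until task 2 (finishes day 11, plus 1-day gap → day 12). It runs from day 12 to 12 + 6 = day 18.
Task 3 cannot begin until task 2 (finishes day 11). It runs from day 11 to 11 + 1 = day 12.
Task 7 cannot start until task 3 (finishes day 12, plus 1-day gap → day 13); task 6 (finishes day 18). The controlling bound is day 18, so task 7 finishes at 18 + 5 = day 23.
Task 4 waits on task 3 (finishes day 12, plus 2-day gap → day 14), so it starts at day 14 and finishes at 14 + 4 = day 18.
Task 5 needs all of task 4 (finishes day 18); task 6 (finishes day 18). That puts its earliest start at day 18; it finishes at 18 + 1 = day 19.
For task 1: task 6 (finishes day 18); task 3 (finishes day 12). Taking the maximum gives a start of day 18, and it finishes at 18 + 8 = day 26.
All tasks are finished once the last one completes. Finish times: Task 1 at 26, Task 2 at 11, Task 3 at 12, Task 4 at 18, Task 5 at 19, Task 6 at 18, Task 7 at 23. The latest is day 26.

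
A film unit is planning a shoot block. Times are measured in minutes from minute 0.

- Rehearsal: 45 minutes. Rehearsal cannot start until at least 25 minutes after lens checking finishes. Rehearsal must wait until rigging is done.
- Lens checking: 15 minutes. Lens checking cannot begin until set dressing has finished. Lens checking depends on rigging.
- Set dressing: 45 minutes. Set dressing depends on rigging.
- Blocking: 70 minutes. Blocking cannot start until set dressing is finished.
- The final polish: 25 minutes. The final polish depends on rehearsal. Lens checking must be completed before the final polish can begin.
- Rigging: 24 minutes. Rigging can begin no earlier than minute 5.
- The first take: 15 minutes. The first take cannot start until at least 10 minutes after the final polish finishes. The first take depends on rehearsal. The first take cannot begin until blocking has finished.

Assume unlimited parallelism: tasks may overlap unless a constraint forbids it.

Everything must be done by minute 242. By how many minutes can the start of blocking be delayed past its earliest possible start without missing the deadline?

83

After its own release at minute 5, rigging can start at minute 5 and finishes at minute 29.
After rigging (finishes minute 29), set dressing can start at minute 29 and finishes at minute 74.
Blocking waits on set dressing (finishes minute 74), so it starts at minute 74 and finishes at 74 + 70 = minute 144.

Working backward from the deadline:
Nothing follows the first take; the deadline of minute 242 is its only limit. It must start by 242 − 15 = minute 227.
Blocking feeds into the first take (must start by minute 227); so blocking must finish by minute 227 and therefore start by minute 157.
So blocking can start as early as minute 74 and as late as minute 157, giving 157 − 74 = 83 minutes of slack.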